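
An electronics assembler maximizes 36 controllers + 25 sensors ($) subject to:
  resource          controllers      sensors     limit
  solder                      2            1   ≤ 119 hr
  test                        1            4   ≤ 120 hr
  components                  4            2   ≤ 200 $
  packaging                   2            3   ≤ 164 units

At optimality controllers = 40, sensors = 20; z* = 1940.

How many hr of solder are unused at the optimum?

19

solder used = 2·40 + 1·20 = 100; slack = 119 − 100 = 19.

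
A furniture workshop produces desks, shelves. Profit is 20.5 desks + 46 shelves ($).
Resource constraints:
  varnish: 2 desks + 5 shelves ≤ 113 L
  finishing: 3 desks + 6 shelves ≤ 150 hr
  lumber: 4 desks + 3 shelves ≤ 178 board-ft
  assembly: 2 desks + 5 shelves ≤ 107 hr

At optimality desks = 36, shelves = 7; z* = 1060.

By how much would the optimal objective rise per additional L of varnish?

0

Check each constraint at x*: varnish 107/113 (slack 6); finishing 150/150 (tight); lumber 165/178 (slack 13); assembly 107/107 (tight).
Since varnish, lumber are not tight, their duals are 0.
The binding rows give the dual system: 3·y_finishing + 2·y_assembly = 20.5 and 6·y_finishing + 5·y_assembly = 46.
This yields shadow prices y_finishing = 3.5, y_assembly = 5.
Shadow price of varnish = 0.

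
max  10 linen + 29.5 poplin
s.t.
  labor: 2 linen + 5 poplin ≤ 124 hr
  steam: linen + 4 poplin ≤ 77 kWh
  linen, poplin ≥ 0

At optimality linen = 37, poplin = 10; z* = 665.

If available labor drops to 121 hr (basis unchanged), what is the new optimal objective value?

Check each constraint at x*: labor 124/124 (tight); steam 77/77 (tight).
Dual feasibility on the basic columns requires 2·y_labor + 1·y_steam = 10, 5·y_labor + 4·y_steam = 29.5.
→ y_labor = 3.5 and y_steam = 3.
Δz = y_labor·Δb = 3.5 × (-3) = -10.5, so new z* = 665 − 10.5 = 654.5.

654.5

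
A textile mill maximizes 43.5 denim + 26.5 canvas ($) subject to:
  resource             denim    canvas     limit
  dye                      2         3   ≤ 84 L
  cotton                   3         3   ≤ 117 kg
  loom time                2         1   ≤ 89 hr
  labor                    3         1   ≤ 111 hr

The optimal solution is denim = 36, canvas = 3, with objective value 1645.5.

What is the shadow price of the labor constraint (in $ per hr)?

At the optimum: dye uses 81 of 84 (slack = 3); cotton uses 117 of 117 (binding); loom time uses 75 of 89 (slack = 14); labor uses 111 of 111 (binding).
By complementary slackness, y = 0 for the non-binding constraints.
The binding rows give the dual system: 3·y_cotton + 3·y_labor = 43.5 and 3·y_cotton + 1·y_labor = 26.5.
→ y_cotton = 6 and y_labor = 8.5.
Shadow price of labor = 8.5.

8.5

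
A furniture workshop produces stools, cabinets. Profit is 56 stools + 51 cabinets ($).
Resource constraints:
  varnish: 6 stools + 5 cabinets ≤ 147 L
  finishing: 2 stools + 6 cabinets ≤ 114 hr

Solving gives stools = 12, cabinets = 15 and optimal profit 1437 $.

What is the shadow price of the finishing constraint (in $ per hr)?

Check each constraint at x*: varnish 147/147 (tight); finishing 114/114 (tight).
The binding rows give the dual system: 6·y_varnish + 2·y_finishing = 56 and 5·y_varnish + 6·y_finishing = 51.
→ y_varnish = 9 and y_finishing = 1.
Shadow price of finishing = 1.

1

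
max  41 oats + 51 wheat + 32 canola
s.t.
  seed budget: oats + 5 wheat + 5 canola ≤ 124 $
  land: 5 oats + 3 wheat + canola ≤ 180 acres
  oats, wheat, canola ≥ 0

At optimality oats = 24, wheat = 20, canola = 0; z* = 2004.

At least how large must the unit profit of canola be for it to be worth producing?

37

At the optimum: seed budget uses 124 of 124 (binding); land uses 180 of 180 (binding).
Dual feasibility on the basic columns requires 1·y_seed budget + 5·y_land = 41, 5·y_seed budget + 3·y_land = 51.
→ y_seed budget = 6 and y_land = 7.
canola enters the basis when its profit ≥ yᵀa₃ = 6·5 + 7·1 = 37.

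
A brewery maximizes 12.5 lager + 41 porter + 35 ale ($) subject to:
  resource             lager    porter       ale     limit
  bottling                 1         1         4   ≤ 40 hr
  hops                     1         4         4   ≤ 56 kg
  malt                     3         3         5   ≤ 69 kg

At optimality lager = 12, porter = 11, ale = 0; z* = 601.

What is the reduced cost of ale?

-8

Check each constraint at x*: bottling 23/40 (slack 17); hops 56/56 (tight); malt 69/69 (tight).
Since bottling is not tight, its dual is 0.
From A_Bᵀ y = c: 1·y_hops + 3·y_malt = 12.5; 4·y_hops + 3·y_malt = 41.
→ y_hops = 9.5 and y_malt = 1.
Reduced cost of ale: c₃ − yᵀa₃ = 35 − (9.5·4 + 1·5) = 35 − 43 = -8.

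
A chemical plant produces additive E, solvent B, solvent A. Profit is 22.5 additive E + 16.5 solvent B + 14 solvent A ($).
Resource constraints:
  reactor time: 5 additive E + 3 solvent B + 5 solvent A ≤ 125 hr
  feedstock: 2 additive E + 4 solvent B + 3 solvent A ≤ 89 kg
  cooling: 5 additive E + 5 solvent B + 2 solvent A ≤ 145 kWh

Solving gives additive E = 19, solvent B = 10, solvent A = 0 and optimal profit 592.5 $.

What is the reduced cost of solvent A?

Binding: reactor time and cooling. Non-binding: feedstock (11 unused).
Slack constraints have shadow price 0 (complementary slackness).
The binding rows give the dual system: 5·y_reactor time + 5·y_cooling = 22.5 and 3·y_reactor time + 5·y_cooling = 16.5.
→ y_reactor time = 3 and y_cooling = 1.5.
Reduced cost of solvent A: c₃ − yᵀa₃ = 14 − (3·5 + 1.5·2) = 14 − 18 = -4.

-4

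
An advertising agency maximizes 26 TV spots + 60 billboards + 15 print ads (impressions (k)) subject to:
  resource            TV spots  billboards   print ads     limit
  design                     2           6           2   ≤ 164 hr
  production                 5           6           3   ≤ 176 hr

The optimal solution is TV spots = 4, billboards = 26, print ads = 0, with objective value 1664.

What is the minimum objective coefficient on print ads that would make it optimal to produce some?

Check each constraint at x*: design 164/164 (tight); production 176/176 (tight).
Dual feasibility on the basic columns requires 2·y_design + 5·y_production = 26, 6·y_design + 6·y_production = 60.
Solving: y_design = 8, y_production = 2.
print ads enters the basis when its profit ≥ yᵀa₃ = 8·2 + 2·3 = 22.

22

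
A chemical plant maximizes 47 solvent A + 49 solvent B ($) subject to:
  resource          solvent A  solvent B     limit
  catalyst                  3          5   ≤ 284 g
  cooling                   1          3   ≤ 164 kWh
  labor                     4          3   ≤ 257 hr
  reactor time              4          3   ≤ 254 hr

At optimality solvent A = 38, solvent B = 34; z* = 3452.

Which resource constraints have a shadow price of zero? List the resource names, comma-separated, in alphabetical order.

catalyst: 284/284 (binding)
cooling: 140/164 (slack 24)
labor: 254/257 (slack 3)
reactor time: 254/254 (binding)
By complementary slackness, a constraint with positive slack has shadow price 0 → cooling, labor.

cooling, labor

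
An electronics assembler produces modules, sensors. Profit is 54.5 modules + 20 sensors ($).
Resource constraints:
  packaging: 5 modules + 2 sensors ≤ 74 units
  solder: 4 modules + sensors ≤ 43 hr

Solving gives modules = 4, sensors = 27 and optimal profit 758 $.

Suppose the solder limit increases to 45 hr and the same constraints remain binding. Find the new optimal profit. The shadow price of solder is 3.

764

Δb = 2, so new z* = 758 + (3)·(2) = 758 + 6 = 764.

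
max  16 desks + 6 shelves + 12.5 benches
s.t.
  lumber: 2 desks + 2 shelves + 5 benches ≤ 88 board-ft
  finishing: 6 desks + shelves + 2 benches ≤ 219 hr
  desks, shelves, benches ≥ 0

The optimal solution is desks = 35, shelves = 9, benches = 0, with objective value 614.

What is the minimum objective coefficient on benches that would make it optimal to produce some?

14

At the optimum: lumber uses 88 of 88 (binding); finishing uses 219 of 219 (binding).
The binding rows give the dual system: 2·y_lumber + 6·y_finishing = 16 and 2·y_lumber + 1·y_finishing = 6.
Solving: y_lumber = 2, y_finishing = 2.
benches enters the basis when its profit ≥ yᵀa₃ = 2·5 + 2·2 = 14.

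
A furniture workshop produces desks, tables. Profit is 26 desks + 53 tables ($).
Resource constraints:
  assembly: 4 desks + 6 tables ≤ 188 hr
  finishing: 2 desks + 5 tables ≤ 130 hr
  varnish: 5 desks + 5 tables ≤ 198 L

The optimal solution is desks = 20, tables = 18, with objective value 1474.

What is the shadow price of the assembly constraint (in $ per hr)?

3

At the optimum: assembly uses 188 of 188 (binding); finishing uses 130 of 130 (binding); varnish uses 190 of 198 (slack = 8).
Slack constraints have shadow price 0 (complementary slackness).
The binding rows give the dual system: 4·y_assembly + 2·y_finishing = 26 and 6·y_assembly + 5·y_finishing = 53.
Solving: y_assembly = 3, y_finishing = 7.
Shadow price of assembly = 3.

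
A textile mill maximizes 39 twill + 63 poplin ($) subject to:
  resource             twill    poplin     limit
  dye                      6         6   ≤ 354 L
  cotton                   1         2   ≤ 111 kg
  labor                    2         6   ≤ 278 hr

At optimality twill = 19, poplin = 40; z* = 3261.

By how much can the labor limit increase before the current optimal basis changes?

48

Binding constraints: dye, labor. The basis is B = [[6,6],[2,6]] with det 24.
Per unit increase in labor, x* moves by d = (-0.25, 0.25).
The basis stays optimal until cotton becomes binding; allowable increase = 48 hr.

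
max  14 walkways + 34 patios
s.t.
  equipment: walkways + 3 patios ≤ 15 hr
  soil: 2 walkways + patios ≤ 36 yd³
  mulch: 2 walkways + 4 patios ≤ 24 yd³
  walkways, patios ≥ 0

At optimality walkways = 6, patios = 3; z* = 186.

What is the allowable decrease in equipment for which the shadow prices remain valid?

Binding constraints: equipment, mulch. The basis is B = [[1,3],[2,4]] with det -2.
Per unit decrease in equipment, x* moves by d = (2, -1).
The basis stays optimal until patios reaches 0; allowable decrease = 3 hr.

3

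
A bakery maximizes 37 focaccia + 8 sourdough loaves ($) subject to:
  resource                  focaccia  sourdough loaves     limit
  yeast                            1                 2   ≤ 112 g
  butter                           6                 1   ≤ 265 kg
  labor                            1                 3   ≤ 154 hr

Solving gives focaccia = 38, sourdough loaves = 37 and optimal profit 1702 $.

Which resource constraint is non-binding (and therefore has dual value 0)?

labor

yeast: 112/112 (binding)
butter: 265/265 (binding)
labor: 149/154 (slack 5)
By complementary slackness, a constraint with positive slack has shadow price 0 → labor.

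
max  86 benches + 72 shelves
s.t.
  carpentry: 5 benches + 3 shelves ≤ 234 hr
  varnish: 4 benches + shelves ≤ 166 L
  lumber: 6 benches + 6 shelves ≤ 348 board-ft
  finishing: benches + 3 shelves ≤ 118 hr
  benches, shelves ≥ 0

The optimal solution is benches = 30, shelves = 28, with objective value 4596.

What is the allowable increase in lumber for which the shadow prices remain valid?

4

Binding constraints: carpentry, lumber. The basis is B = [[5,3],[6,6]] with det 12.
Per unit increase in lumber, x* moves by d = (-0.25, 0.4167).
The basis stays optimal until finishing becomes binding; allowable increase = 4 board-ft.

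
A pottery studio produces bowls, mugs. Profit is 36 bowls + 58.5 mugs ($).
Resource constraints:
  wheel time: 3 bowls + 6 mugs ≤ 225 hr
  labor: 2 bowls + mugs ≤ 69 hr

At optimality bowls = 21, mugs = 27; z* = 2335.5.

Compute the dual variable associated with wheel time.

9

Check each constraint at x*: wheel time 225/225 (tight); labor 69/69 (tight).
The binding rows give the dual system: 3·y_wheel time + 2·y_labor = 36 and 6·y_wheel time + 1·y_labor = 58.5.
This yields shadow prices y_wheel time = 9, y_labor = 4.5.
Shadow price of wheel time = 9.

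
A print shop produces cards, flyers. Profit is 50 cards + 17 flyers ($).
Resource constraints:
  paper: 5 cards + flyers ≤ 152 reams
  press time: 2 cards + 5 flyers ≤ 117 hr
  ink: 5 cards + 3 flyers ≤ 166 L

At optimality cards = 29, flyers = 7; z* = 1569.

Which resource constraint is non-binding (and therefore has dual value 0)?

press time

paper: 152/152 (binding)
press time: 93/117 (slack 24)
ink: 166/166 (binding)
By complementary slackness, a constraint with positive slack has shadow price 0 → press time.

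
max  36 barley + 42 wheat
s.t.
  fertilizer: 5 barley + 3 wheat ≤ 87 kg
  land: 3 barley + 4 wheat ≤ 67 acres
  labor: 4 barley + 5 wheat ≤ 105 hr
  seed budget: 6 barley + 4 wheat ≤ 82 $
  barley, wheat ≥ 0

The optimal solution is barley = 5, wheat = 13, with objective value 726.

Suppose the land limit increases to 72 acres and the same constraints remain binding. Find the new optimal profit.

771

At the optimum: fertilizer uses 64 of 87 (slack = 23); land uses 67 of 67 (binding); labor uses 85 of 105 (slack = 20); seed budget uses 82 of 82 (binding).
Since fertilizer, labor are not tight, their duals are 0.
The binding rows give the dual system: 3·y_land + 6·y_seed budget = 36 and 4·y_land + 4·y_seed budget = 42.
Solving: y_land = 9, y_seed budget = 1.5.
Δz = y_land·Δb = 9 × (5) = 45, so new z* = 726 + 45 = 771.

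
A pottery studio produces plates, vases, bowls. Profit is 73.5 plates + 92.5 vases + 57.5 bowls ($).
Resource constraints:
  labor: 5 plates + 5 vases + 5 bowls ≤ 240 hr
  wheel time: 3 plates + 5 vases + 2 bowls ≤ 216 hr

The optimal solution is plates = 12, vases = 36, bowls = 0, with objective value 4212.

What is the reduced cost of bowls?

Check each constraint at x*: labor 240/240 (tight); wheel time 216/216 (tight).
The binding rows give the dual system: 5·y_labor + 3·y_wheel time = 73.5 and 5·y_labor + 5·y_wheel time = 92.5.
This yields shadow prices y_labor = 9, y_wheel time = 9.5.
Reduced cost of bowls: c₃ − yᵀa₃ = 57.5 − (9·5 + 9.5·2) = 57.5 − 64 = -6.5.

-6.5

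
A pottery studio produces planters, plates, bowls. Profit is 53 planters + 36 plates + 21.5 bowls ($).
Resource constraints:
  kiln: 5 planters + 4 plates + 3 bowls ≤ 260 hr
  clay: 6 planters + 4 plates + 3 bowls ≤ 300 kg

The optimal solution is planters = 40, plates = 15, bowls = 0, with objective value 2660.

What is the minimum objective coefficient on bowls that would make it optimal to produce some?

27

Check each constraint at x*: kiln 260/260 (tight); clay 300/300 (tight).
The binding rows give the dual system: 5·y_kiln + 6·y_clay = 53 and 4·y_kiln + 4·y_clay = 36.
This yields shadow prices y_kiln = 1, y_clay = 8.
bowls enters the basis when its profit ≥ yᵀa₃ = 1·3 + 8·3 = 27.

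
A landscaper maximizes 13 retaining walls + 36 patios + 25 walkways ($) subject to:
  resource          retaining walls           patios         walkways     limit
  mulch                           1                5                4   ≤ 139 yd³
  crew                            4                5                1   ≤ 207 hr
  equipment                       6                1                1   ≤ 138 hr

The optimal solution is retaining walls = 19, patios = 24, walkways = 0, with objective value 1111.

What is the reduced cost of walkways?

-4

Check each constraint at x*: mulch 139/139 (tight); crew 196/207 (slack 11); equipment 138/138 (tight).
By complementary slackness, y = 0 for the non-binding constraint.
Dual feasibility on the basic columns requires 1·y_mulch + 6·y_equipment = 13, 5·y_mulch + 1·y_equipment = 36.
Solving: y_mulch = 7, y_equipment = 1.
Reduced cost of walkways: c₃ − yᵀa₃ = 25 − (7·4 + 1·1) = 25 − 29 = -4.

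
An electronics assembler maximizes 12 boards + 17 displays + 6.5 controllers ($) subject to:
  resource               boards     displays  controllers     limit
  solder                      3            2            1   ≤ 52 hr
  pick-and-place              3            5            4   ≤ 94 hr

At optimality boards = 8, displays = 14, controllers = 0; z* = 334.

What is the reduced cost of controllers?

At the optimum: solder uses 52 of 52 (binding); pick-and-place uses 94 of 94 (binding).
The binding rows give the dual system: 3·y_solder + 3·y_pick-and-place = 12 and 2·y_solder + 5·y_pick-and-place = 17.
→ y_solder = 1 and y_pick-and-place = 3.
Reduced cost of controllers: c₃ − yᵀa₃ = 6.5 − (1·1 + 3·4) = 6.5 − 13 = -6.5.

-6.5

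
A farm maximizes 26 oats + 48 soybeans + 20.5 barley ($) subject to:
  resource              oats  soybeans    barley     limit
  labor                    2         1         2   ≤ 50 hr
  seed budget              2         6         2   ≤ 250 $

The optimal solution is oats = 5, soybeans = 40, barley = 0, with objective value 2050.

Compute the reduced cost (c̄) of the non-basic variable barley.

-5.5

At the optimum: labor uses 50 of 50 (binding); seed budget uses 250 of 250 (binding).
From A_Bᵀ y = c: 2·y_labor + 2·y_seed budget = 26; 1·y_labor + 6·y_seed budget = 48.
Solving: y_labor = 6, y_seed budget = 7.
Reduced cost of barley: c₃ − yᵀa₃ = 20.5 − (6·2 + 7·2) = 20.5 − 26 = -5.5.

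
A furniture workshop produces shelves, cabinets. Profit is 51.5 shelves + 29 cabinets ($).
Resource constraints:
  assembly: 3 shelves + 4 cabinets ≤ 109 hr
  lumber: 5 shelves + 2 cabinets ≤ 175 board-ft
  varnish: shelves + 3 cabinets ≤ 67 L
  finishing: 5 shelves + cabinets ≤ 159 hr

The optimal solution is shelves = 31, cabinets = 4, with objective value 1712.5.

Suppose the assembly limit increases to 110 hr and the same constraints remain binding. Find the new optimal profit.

1718

At the optimum: assembly uses 109 of 109 (binding); lumber uses 163 of 175 (slack = 12); varnish uses 43 of 67 (slack = 24); finishing uses 159 of 159 (binding).
Slack constraints have shadow price 0 (complementary slackness).
From A_Bᵀ y = c: 3·y_assembly + 5·y_finishing = 51.5; 4·y_assembly + 1·y_finishing = 29.
Solving: y_assembly = 5.5, y_finishing = 7.
Δz = y_assembly·Δb = 5.5 × (1) = 5.5, so new z* = 1712.5 + 5.5 = 1718.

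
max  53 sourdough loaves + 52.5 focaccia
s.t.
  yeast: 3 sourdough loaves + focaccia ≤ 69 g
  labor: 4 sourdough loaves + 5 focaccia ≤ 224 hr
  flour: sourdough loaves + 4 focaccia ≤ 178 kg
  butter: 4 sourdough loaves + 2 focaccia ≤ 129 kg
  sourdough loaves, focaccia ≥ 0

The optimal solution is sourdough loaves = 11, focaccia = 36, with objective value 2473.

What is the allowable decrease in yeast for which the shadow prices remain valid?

Binding constraints: yeast, labor. The basis is B = [[3,1],[4,5]] with det 11.
Per unit decrease in yeast, x* moves by d = (-0.4545, 0.3636).
The basis stays optimal until flour becomes binding; allowable decrease = 23 g.

23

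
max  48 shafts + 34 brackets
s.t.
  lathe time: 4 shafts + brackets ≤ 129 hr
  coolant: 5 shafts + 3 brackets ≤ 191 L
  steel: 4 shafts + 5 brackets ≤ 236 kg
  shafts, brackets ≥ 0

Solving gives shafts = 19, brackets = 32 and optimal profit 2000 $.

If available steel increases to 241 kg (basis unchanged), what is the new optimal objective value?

At the optimum: lathe time uses 108 of 129 (slack = 21); coolant uses 191 of 191 (binding); steel uses 236 of 236 (binding).
By complementary slackness, y = 0 for the non-binding constraint.
From A_Bᵀ y = c: 5·y_coolant + 4·y_steel = 48; 3·y_coolant + 5·y_steel = 34.
→ y_coolant = 8 and y_steel = 2.
Δz = y_steel·Δb = 2 × (5) = 10, so new z* = 2000 + 10 = 2010.

2010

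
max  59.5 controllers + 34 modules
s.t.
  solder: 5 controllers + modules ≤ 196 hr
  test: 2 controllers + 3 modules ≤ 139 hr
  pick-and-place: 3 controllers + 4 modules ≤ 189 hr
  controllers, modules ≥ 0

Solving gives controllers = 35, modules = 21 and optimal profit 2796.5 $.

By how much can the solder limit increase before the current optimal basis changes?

119

Binding constraints: solder, pick-and-place. The basis is B = [[5,1],[3,4]] with det 17.
Per unit increase in solder, x* moves by d = (0.2353, -0.1765).
The basis stays optimal until modules reaches 0; allowable increase = 119 hr.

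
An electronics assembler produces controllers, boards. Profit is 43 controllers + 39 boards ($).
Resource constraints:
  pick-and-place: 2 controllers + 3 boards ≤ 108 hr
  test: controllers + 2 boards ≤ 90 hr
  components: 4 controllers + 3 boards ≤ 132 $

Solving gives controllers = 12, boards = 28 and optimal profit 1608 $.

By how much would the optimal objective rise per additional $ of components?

At the optimum: pick-and-place uses 108 of 108 (binding); test uses 68 of 90 (slack = 22); components uses 132 of 132 (binding).
Slack constraints have shadow price 0 (complementary slackness).
From A_Bᵀ y = c: 2·y_pick-and-place + 4·y_components = 43; 3·y_pick-and-place + 3·y_components = 39.
→ y_pick-and-place = 4.5 and y_components = 8.5.
Shadow price of components = 8.5.

8.5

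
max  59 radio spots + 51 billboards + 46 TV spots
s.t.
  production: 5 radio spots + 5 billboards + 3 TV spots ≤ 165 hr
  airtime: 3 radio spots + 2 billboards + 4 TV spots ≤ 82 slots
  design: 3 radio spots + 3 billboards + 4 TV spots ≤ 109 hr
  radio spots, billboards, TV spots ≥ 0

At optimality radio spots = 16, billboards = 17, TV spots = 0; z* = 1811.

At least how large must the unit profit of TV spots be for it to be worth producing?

Check each constraint at x*: production 165/165 (tight); airtime 82/82 (tight); design 99/109 (slack 10).
By complementary slackness, y = 0 for the non-binding constraint.
From A_Bᵀ y = c: 5·y_production + 3·y_airtime = 59; 5·y_production + 2·y_airtime = 51.
→ y_production = 7 and y_airtime = 8.
TV spots enters the basis when its profit ≥ yᵀa₃ = 7·3 + 8·4 = 53.

53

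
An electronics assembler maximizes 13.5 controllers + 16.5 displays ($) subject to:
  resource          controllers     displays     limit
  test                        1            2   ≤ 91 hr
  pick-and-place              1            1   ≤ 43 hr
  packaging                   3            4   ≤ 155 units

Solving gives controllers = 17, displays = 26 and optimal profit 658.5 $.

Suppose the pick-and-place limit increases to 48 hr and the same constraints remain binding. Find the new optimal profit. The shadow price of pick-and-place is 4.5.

Δb = 5, so new z* = 658.5 + (4.5)·(5) = 658.5 + 22.5 = 681.

681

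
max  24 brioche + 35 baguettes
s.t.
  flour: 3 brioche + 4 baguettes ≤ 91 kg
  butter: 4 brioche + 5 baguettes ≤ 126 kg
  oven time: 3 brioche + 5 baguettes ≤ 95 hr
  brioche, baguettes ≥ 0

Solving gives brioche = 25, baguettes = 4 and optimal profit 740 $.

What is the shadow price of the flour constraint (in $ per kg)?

5

At the optimum: flour uses 91 of 91 (binding); butter uses 120 of 126 (slack = 6); oven time uses 95 of 95 (binding).
Since butter is not tight, its dual is 0.
The binding rows give the dual system: 3·y_flour + 3·y_oven time = 24 and 4·y_flour + 5·y_oven time = 35.
This yields shadow prices y_flour = 5, y_oven time = 3.
Shadow price of flour = 5.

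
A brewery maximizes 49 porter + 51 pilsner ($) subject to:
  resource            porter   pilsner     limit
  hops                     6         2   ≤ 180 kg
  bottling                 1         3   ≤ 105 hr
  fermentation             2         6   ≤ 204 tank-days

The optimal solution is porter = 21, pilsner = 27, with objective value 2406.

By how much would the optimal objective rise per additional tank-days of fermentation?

6.5

Binding: hops and fermentation. Non-binding: bottling (3 unused).
Since bottling is not tight, its dual is 0.
The binding rows give the dual system: 6·y_hops + 2·y_fermentation = 49 and 2·y_hops + 6·y_fermentation = 51.
→ y_hops = 6 and y_fermentation = 6.5.
Shadow price of fermentation = 6.5.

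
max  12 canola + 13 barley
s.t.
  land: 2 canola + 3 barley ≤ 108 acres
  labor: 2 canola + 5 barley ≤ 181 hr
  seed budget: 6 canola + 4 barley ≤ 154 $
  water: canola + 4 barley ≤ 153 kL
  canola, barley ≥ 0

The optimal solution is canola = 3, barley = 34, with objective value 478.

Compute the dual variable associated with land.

3

Check each constraint at x*: land 108/108 (tight); labor 176/181 (slack 5); seed budget 154/154 (tight); water 139/153 (slack 14).
By complementary slackness, y = 0 for the non-binding constraints.
From A_Bᵀ y = c: 2·y_land + 6·y_seed budget = 12; 3·y_land + 4·y_seed budget = 13.
This yields shadow prices y_land = 3, y_seed budget = 1.
Shadow price of land = 3.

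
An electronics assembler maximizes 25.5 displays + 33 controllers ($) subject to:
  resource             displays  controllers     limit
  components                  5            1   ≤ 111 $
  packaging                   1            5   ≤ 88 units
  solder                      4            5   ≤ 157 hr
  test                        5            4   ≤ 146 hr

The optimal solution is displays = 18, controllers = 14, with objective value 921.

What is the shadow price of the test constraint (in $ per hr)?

Binding: packaging and test. Non-binding: components (7 unused), solder (15 unused).
Slack constraints have shadow price 0 (complementary slackness).
The binding rows give the dual system: 1·y_packaging + 5·y_test = 25.5 and 5·y_packaging + 4·y_test = 33.
Solving: y_packaging = 3, y_test = 4.5.
Shadow price of test = 4.5.

4.5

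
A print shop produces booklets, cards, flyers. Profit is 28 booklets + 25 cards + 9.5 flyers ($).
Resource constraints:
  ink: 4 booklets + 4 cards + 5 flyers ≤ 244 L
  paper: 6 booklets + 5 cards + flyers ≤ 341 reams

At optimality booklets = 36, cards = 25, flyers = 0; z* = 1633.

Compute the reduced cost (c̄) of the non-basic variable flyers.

-6

Both ink and paper are binding at x*.
From A_Bᵀ y = c: 4·y_ink + 6·y_paper = 28; 4·y_ink + 5·y_paper = 25.
Solving: y_ink = 2.5, y_paper = 3.
Reduced cost of flyers: c₃ − yᵀa₃ = 9.5 − (2.5·5 + 3·1) = 9.5 − 15.5 = -6.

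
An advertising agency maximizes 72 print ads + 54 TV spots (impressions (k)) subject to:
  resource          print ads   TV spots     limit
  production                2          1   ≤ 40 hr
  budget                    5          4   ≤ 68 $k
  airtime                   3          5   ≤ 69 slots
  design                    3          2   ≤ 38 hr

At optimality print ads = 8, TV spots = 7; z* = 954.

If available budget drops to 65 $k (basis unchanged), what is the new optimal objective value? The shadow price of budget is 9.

Δb = -3, so new z* = 954 + (9)·(-3) = 954 − 27 = 927.

927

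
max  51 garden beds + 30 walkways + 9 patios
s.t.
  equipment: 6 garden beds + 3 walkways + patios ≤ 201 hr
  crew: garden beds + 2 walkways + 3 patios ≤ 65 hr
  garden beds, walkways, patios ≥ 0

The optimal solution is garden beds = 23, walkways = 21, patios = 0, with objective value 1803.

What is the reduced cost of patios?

Check each constraint at x*: equipment 201/201 (tight); crew 65/65 (tight).
Dual feasibility on the basic columns requires 6·y_equipment + 1·y_crew = 51, 3·y_equipment + 2·y_crew = 30.
Solving: y_equipment = 8, y_crew = 3.
Reduced cost of patios: c₃ − yᵀa₃ = 9 − (8·1 + 3·3) = 9 − 17 = -8.

-8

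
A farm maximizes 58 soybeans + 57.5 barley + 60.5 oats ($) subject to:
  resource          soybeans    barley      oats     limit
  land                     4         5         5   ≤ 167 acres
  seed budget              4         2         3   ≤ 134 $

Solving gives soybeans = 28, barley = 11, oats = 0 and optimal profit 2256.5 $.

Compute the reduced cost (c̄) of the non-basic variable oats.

Both land and seed budget are binding at x*.
The binding rows give the dual system: 4·y_land + 4·y_seed budget = 58 and 5·y_land + 2·y_seed budget = 57.5.
Solving: y_land = 9.5, y_seed budget = 5.
Reduced cost of oats: c₃ − yᵀa₃ = 60.5 − (9.5·5 + 5·3) = 60.5 − 62.5 = -2.

-2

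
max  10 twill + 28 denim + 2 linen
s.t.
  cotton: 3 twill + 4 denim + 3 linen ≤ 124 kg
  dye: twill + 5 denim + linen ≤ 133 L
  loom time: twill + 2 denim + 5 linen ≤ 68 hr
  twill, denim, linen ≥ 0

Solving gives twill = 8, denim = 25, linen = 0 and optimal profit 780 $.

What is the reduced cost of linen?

-8

At the optimum: cotton uses 124 of 124 (binding); dye uses 133 of 133 (binding); loom time uses 58 of 68 (slack = 10).
Slack constraints have shadow price 0 (complementary slackness).
Dual feasibility on the basic columns requires 3·y_cotton + 1·y_dye = 10, 4·y_cotton + 5·y_dye = 28.
→ y_cotton = 2 and y_dye = 4.
Reduced cost of linen: c₃ − yᵀa₃ = 2 − (2·3 + 4·1) = 2 − 10 = -8.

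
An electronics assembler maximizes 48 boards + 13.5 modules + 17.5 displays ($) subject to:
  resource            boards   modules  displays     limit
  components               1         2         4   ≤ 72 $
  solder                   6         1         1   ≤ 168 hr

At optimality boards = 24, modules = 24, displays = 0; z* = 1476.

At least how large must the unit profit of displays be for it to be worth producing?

19.5

At the optimum: components uses 72 of 72 (binding); solder uses 168 of 168 (binding).
From A_Bᵀ y = c: 1·y_components + 6·y_solder = 48; 2·y_components + 1·y_solder = 13.5.
This yields shadow prices y_components = 3, y_solder = 7.5.
displays enters the basis when its profit ≥ yᵀa₃ = 3·4 + 7.5·1 = 19.5.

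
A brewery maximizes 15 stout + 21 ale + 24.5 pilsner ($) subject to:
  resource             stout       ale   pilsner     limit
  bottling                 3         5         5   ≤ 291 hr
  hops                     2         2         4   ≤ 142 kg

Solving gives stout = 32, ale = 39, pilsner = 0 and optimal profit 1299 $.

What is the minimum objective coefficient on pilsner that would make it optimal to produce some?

27

Check each constraint at x*: bottling 291/291 (tight); hops 142/142 (tight).
From A_Bᵀ y = c: 3·y_bottling + 2·y_hops = 15; 5·y_bottling + 2·y_hops = 21.
This yields shadow prices y_bottling = 3, y_hops = 3.
pilsner enters the basis when its profit ≥ yᵀa₃ = 3·5 + 3·4 = 27.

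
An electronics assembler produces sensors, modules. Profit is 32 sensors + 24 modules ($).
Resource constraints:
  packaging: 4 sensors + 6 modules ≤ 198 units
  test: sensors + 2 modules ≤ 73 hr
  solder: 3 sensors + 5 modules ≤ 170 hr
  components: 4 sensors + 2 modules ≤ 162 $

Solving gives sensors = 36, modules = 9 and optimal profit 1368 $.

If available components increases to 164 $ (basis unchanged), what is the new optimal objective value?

1380

At the optimum: packaging uses 198 of 198 (binding); test uses 54 of 73 (slack = 19); solder uses 153 of 170 (slack = 17); components uses 162 of 162 (binding).
Slack constraints have shadow price 0 (complementary slackness).
From A_Bᵀ y = c: 4·y_packaging + 4·y_components = 32; 6·y_packaging + 2·y_components = 24.
Solving: y_packaging = 2, y_components = 6.
Δz = y_components·Δb = 6 × (2) = 12, so new z* = 1368 + 12 = 1380.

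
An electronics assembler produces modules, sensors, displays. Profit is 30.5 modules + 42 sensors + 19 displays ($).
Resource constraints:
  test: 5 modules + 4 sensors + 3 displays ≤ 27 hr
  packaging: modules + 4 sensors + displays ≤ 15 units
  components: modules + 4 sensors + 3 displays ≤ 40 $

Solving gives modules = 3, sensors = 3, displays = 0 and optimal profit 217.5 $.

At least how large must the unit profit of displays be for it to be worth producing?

Check each constraint at x*: test 27/27 (tight); packaging 15/15 (tight); components 15/40 (slack 25).
Slack constraints have shadow price 0 (complementary slackness).
Dual feasibility on the basic columns requires 5·y_test + 1·y_packaging = 30.5, 4·y_test + 4·y_packaging = 42.
→ y_test = 5 and y_packaging = 5.5.
displays enters the basis when its profit ≥ yᵀa₃ = 5·3 + 5.5·1 = 20.5.

20.5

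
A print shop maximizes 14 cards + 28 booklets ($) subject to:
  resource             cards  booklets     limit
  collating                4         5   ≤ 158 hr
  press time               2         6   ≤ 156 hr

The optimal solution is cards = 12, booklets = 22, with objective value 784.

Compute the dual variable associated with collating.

2

Both collating and press time are binding at x*.
The binding rows give the dual system: 4·y_collating + 2·y_press time = 14 and 5·y_collating + 6·y_press time = 28.
This yields shadow prices y_collating = 2, y_press time = 3.
Shadow price of collating = 2.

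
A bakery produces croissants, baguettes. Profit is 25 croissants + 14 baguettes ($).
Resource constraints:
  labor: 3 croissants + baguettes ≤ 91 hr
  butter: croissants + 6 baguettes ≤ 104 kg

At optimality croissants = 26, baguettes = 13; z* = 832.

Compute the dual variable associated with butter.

Both labor and butter are binding at x*.
The binding rows give the dual system: 3·y_labor + 1·y_butter = 25 and 1·y_labor + 6·y_butter = 14.
Solving: y_labor = 8, y_butter = 1.
Shadow price of butter = 1.

1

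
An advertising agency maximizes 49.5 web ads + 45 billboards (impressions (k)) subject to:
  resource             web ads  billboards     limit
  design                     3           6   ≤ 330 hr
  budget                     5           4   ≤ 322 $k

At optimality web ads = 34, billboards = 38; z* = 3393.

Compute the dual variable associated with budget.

9

Check each constraint at x*: design 330/330 (tight); budget 322/322 (tight).
The binding rows give the dual system: 3·y_design + 5·y_budget = 49.5 and 6·y_design + 4·y_budget = 45.
→ y_design = 1.5 and y_budget = 9.
Shadow price of budget = 9.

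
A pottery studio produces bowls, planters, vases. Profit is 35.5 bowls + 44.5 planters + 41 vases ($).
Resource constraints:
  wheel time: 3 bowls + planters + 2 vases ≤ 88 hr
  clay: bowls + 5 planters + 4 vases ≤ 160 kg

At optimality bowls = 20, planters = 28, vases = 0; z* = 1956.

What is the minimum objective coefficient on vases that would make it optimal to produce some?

Check each constraint at x*: wheel time 88/88 (tight); clay 160/160 (tight).
The binding rows give the dual system: 3·y_wheel time + 1·y_clay = 35.5 and 1·y_wheel time + 5·y_clay = 44.5.
→ y_wheel time = 9.5 and y_clay = 7.
vases enters the basis when its profit ≥ yᵀa₃ = 9.5·2 + 7·4 = 47.

47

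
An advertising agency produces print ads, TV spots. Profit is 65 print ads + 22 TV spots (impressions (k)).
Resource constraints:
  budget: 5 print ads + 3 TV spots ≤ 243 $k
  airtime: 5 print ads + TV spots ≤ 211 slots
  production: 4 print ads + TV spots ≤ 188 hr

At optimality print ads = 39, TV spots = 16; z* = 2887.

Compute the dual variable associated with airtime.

Check each constraint at x*: budget 243/243 (tight); airtime 211/211 (tight); production 172/188 (slack 16).
Since production is not tight, its dual is 0.
From A_Bᵀ y = c: 5·y_budget + 5·y_airtime = 65; 3·y_budget + 1·y_airtime = 22.
Solving: y_budget = 4.5, y_airtime = 8.5.
Shadow price of airtime = 8.5.

8.5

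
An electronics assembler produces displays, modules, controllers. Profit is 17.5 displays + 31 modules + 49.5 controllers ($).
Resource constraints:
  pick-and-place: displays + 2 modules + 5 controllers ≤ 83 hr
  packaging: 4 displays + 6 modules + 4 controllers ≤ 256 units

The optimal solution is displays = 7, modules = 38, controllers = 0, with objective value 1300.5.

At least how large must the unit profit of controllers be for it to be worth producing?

55.5

At the optimum: pick-and-place uses 83 of 83 (binding); packaging uses 256 of 256 (binding).
The binding rows give the dual system: 1·y_pick-and-place + 4·y_packaging = 17.5 and 2·y_pick-and-place + 6·y_packaging = 31.
This yields shadow prices y_pick-and-place = 9.5, y_packaging = 2.
controllers enters the basis when its profit ≥ yᵀa₃ = 9.5·5 + 2·4 = 55.5.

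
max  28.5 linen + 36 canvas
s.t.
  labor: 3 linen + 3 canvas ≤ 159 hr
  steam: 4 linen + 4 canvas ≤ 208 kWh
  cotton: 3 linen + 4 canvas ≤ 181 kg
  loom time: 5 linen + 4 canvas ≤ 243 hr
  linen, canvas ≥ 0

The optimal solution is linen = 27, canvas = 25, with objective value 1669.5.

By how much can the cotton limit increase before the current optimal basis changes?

27

Binding constraints: steam, cotton. The basis is B = [[4,4],[3,4]] with det 4.
Per unit increase in cotton, x* moves by d = (-1, 1).
The basis stays optimal until linen reaches 0; allowable increase = 27 kg.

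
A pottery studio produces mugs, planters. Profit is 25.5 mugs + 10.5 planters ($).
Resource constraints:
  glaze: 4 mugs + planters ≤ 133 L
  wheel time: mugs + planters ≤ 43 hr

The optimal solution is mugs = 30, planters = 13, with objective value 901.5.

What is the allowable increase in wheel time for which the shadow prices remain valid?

Binding constraints: glaze, wheel time. The basis is B = [[4,1],[1,1]] with det 3.
Per unit increase in wheel time, x* moves by d = (-0.3333, 1.3333).
The basis stays optimal until mugs reaches 0; allowable increase = 90 hr.

90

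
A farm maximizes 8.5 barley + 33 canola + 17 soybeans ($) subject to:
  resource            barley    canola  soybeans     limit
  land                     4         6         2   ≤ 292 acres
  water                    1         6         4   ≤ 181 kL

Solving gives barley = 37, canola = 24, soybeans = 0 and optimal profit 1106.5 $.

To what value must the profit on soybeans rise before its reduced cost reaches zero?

Both land and water are binding at x*.
Dual feasibility on the basic columns requires 4·y_land + 1·y_water = 8.5, 6·y_land + 6·y_water = 33.
This yields shadow prices y_land = 1, y_water = 4.5.
soybeans enters the basis when its profit ≥ yᵀa₃ = 1·2 + 4.5·4 = 20.

20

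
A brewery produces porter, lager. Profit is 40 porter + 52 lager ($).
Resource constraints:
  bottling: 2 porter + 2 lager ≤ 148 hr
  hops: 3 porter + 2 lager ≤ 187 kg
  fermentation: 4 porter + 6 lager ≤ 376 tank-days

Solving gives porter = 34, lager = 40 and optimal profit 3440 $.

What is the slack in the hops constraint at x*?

hops used = 3·34 + 2·40 = 182; slack = 187 − 182 = 5.

5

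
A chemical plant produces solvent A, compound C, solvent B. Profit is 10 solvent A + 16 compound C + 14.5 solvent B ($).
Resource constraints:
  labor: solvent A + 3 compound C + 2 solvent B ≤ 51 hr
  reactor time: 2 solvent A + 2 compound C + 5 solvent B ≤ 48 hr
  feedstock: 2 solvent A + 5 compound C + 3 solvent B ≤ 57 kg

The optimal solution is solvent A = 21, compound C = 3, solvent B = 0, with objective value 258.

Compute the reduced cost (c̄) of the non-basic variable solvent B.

-6.5

Check each constraint at x*: labor 30/51 (slack 21); reactor time 48/48 (tight); feedstock 57/57 (tight).
By complementary slackness, y = 0 for the non-binding constraint.
The binding rows give the dual system: 2·y_reactor time + 2·y_feedstock = 10 and 2·y_reactor time + 5·y_feedstock = 16.
→ y_reactor time = 3 and y_feedstock = 2.
Reduced cost of solvent B: c₃ − yᵀa₃ = 14.5 − (3·5 + 2·3) = 14.5 − 21 = -6.5.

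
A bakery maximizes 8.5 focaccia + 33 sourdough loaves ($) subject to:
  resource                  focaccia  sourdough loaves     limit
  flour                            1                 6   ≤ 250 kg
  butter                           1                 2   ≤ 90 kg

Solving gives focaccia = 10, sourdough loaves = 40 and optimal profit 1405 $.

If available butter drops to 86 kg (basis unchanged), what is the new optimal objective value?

1387

At the optimum: flour uses 250 of 250 (binding); butter uses 90 of 90 (binding).
Dual feasibility on the basic columns requires 1·y_flour + 1·y_butter = 8.5, 6·y_flour + 2·y_butter = 33.
Solving: y_flour = 4, y_butter = 4.5.
Δz = y_butter·Δb = 4.5 × (-4) = -18, so new z* = 1405 − 18 = 1387.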